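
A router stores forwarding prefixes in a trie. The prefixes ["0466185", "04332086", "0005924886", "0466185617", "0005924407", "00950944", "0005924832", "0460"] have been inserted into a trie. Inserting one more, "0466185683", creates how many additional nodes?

Walking "0466185683" from the root, the first 8 characters ("04661856") follow existing edges; "8" is the first miss.
So 10 − 8 = 2 new nodes.

2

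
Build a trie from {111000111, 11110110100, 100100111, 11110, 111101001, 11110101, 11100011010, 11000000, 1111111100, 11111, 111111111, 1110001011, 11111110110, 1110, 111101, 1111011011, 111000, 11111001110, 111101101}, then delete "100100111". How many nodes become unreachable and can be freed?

After clearing the end-marker at "100100111", prune upward until reaching a node still needed by another word.
The suffix "00100111" (8 nodes) is used only by "100100111"; the node for "1" still has the child "1", so pruning stops there.
Nodes removed: 8

8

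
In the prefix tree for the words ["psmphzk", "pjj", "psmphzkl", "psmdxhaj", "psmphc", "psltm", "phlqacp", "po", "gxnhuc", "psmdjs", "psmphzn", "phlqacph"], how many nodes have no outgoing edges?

10

Leaves are exactly the stored words that no other stored word extends.
Those words: "gxnhuc", "phlqacph", "pjj", "po", "psltm", "psmdjs", "psmdxhaj", "psmphc", "psmphzkl", "psmphzn"
Leaf count: 10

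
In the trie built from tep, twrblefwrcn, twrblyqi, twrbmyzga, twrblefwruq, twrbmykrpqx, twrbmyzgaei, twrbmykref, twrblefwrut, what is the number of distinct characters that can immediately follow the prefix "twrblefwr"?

2

The children of the "twrblefwr" node are the distinct next characters among strings starting with "twrblefwr".
Distinct next characters after "twrblefwr": c, u.
That node has 2 child edges.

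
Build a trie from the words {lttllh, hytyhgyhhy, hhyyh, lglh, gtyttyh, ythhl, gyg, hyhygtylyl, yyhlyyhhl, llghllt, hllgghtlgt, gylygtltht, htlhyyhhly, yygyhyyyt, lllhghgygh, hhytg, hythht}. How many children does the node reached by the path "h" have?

4

Walk "h" from the root, arriving at one node.
Characters that immediately follow "h" among the stored strings: {h, l, t, y}.
That node has 4 child edges.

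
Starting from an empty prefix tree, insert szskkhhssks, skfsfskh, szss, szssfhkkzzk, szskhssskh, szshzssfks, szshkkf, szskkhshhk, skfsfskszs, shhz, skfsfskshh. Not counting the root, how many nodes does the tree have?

Count nodes per top-level branch (shared prefixes stored once):
  's'-branch (shhz, skfsfskh, skfsfskshh, skfsfskszs, szshkkf, szshzssfks, szskhssskh, szskkhhssks, szskkhshhk, szss, szssfhkkzzk): 54 nodes
Sum: 54

54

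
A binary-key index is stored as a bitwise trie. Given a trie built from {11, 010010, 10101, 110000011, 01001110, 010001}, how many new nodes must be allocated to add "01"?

0

Every character of "01" already lies on an existing path (it is a prefix of some stored word).
No new nodes are needed: 0.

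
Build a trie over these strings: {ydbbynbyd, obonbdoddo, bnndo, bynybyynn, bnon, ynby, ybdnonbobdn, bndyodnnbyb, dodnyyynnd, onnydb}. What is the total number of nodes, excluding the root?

71

For each word, the new-node count is its length minus the longest prefix already in the trie:
  "ydbbynbyd" → 9 new (y, d, b, b, y, n, b, y, d)
  "obonbdoddo" → 10 new (o, b, o, n, b, d, o, d, d, o)
  "bnndo" → 5 new (b, n, n, d, o)
  "bynybyynn" → prefix "b" already present; 8 new (y, n, y, b, y, y, n, n)
  "bnon" → prefix "bn" already present; 2 new (o, n)
  "ynby" → prefix "y" already present; 3 new (n, b, y)
  "ybdnonbobdn" → prefix "y" already present; 10 new (b, d, n, o, n, b, o, b, d, n)
  "bndyodnnbyb" → prefix "bn" already present; 9 new (d, y, o, d, n, n, b, y, b)
  "dodnyyynnd" → 10 new (d, o, d, n, y, y, y, n, n, d)
  "onnydb" → prefix "o" already present; 5 new (n, n, y, d, b)
Total nodes = 9 + 10 + 5 + 8 + 2 + 3 + 10 + 9 + 10 + 5 = 71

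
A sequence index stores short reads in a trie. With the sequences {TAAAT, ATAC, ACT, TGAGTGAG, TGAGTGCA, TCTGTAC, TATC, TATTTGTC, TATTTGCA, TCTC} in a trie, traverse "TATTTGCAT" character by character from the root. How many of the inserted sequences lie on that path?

Traverse "TATTTGCAT" character by character; count nodes along the way that are marked as word ends.
Prefixes of the query that are stored words: "TATTTGCA"
Count: 1

1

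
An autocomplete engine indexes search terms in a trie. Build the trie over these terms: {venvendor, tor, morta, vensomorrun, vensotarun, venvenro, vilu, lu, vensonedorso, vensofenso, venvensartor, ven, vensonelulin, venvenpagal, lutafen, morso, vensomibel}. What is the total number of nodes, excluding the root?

Insert word by word; a character creates a node only if that edge doesn't already exist:
  "venvendor" → 9 new (v, e, n, v, e, n, d, o, r)
  "tor" → 3 new (t, o, r)
  "morta" → 5 new (m, o, r, t, a)
  "vensomorrun" → prefix "ven" already present; 8 new (s, o, m, o, r, r, u, n)
  "vensotarun" → prefix "venso" already present; 5 new (t, a, r, u, n)
  "venvenro" → prefix "venven" already present; 2 new (r, o)
  "vilu" → prefix "v" already present; 3 new (i, l, u)
  "lu" → 2 new (l, u)
  "vensonedorso" → prefix "venso" already present; 7 new (n, e, d, o, r, s, o)
  "vensofenso" → prefix "venso" already present; 5 new (f, e, n, s, o)
  "venvensartor" → prefix "venven" already present; 6 new (s, a, r, t, o, r)
  "ven" → prefix "ven" already present; 0 new (none)
  "vensonelulin" → prefix "vensone" already present; 5 new (l, u, l, i, n)
  "venvenpagal" → prefix "venven" already present; 5 new (p, a, g, a, l)
  "lutafen" → prefix "lu" already present; 5 new (t, a, f, e, n)
  "morso" → prefix "mor" already present; 2 new (s, o)
  "vensomibel" → prefix "vensom" already present; 4 new (i, b, e, l)
Total nodes = 9 + 3 + 5 + 8 + 5 + 2 + 3 + 2 + 7 + 5 + 6 + 0 + 5 + 5 + 5 + 2 + 4 = 76

76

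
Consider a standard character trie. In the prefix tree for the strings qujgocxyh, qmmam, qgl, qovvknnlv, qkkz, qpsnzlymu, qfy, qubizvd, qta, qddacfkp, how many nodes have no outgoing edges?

A leaf is a node with no children — equivalently, the end of a word that is not a proper prefix of any other stored word.
Those words: "qddacfkp", "qfy", "qgl", "qkkz", "qmmam", "qovvknnlv", "qpsnzlymu", "qta", "qubizvd", "qujgocxyh"
Leaf count: 10

10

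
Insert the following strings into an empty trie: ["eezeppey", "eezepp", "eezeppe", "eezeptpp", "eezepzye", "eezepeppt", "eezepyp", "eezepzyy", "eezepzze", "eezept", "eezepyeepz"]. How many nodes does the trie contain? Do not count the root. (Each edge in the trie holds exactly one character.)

Insert word by word; a character creates a node only if that edge doesn't already exist:
  "eezeppey" → 8 new (e, e, z, e, p, p, e, y)
  "eezepp" → prefix "eezepp" already present; 0 new (none)
  "eezeppe" → prefix "eezeppe" already present; 0 new (none)
  "eezeptpp" → prefix "eezep" already present; 3 new (t, p, p)
  "eezepzye" → prefix "eezep" already present; 3 new (z, y, e)
  "eezepeppt" → prefix "eezep" already present; 4 new (e, p, p, t)
  "eezepyp" → prefix "eezep" already present; 2 new (y, p)
  "eezepzyy" → prefix "eezepzy" already present; 1 new (y)
  "eezepzze" → prefix "eezepz" already present; 2 new (z, e)
  "eezept" → prefix "eezept" already present; 0 new (none)
  "eezepyeepz" → prefix "eezepy" already present; 4 new (e, e, p, z)
Total nodes = 8 + 0 + 0 + 3 + 3 + 4 + 2 + 1 + 2 + 0 + 4 = 27

27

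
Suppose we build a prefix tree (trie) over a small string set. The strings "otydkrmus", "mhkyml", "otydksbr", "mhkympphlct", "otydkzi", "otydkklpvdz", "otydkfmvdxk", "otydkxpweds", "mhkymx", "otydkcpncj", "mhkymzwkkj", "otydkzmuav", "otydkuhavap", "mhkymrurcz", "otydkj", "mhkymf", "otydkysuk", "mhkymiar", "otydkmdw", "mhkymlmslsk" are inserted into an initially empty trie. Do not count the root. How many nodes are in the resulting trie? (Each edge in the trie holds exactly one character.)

Trace insertions, counting only characters that open a new branch:
  "otydkrmus" → 9 new (o, t, y, d, k, r, m, u, s)
  "mhkyml" → 6 new (m, h, k, y, m, l)
  "otydksbr" → prefix "otydk" already present; 3 new (s, b, r)
  "mhkympphlct" → prefix "mhkym" already present; 6 new (p, p, h, l, c, t)
  "otydkzi" → prefix "otydk" already present; 2 new (z, i)
  "otydkklpvdz" → prefix "otydk" already present; 6 new (k, l, p, v, d, z)
  "otydkfmvdxk" → prefix "otydk" already present; 6 new (f, m, v, d, x, k)
  "otydkxpweds" → prefix "otydk" already present; 6 new (x, p, w, e, d, s)
  "mhkymx" → prefix "mhkym" already present; 1 new (x)
  "otydkcpncj" → prefix "otydk" already present; 5 new (c, p, n, c, j)
  "mhkymzwkkj" → prefix "mhkym" already present; 5 new (z, w, k, k, j)
  "otydkzmuav" → prefix "otydkz" already present; 4 new (m, u, a, v)
  "otydkuhavap" → prefix "otydk" already present; 6 new (u, h, a, v, a, p)
  "mhkymrurcz" → prefix "mhkym" already present; 5 new (r, u, r, c, z)
  "otydkj" → prefix "otydk" already present; 1 new (j)
  "mhkymf" → prefix "mhkym" already present; 1 new (f)
  "otydkysuk" → prefix "otydk" already present; 4 new (y, s, u, k)
  "mhkymiar" → prefix "mhkym" already present; 3 new (i, a, r)
  "otydkmdw" → prefix "otydk" already present; 3 new (m, d, w)
  "mhkymlmslsk" → prefix "mhkyml" already present; 5 new (m, s, l, s, k)
Total nodes = 9 + 6 + 3 + 6 + 2 + 6 + 6 + 6 + 1 + 5 + 5 + 4 + 6 + 5 + 1 + 1 + 4 + 3 + 3 + 5 = 87

87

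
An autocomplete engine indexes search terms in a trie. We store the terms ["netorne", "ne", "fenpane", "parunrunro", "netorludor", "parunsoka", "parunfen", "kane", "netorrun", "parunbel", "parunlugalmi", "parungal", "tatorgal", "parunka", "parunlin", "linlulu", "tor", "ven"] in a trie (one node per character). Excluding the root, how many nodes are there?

80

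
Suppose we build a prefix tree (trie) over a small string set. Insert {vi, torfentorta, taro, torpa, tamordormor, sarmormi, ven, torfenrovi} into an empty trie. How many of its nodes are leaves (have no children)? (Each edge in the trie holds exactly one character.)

8

Leaves are exactly the stored words that no other stored word extends.
Those words: "sarmormi", "tamordormor", "taro", "torfenrovi", "torfentorta", "torpa", "ven", "vi"
Leaf count: 8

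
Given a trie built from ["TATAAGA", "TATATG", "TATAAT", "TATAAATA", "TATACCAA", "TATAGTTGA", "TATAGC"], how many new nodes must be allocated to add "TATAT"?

"TATAT" is already a full path in the trie; only an end-marker is added.
No new nodes are needed: 0.

0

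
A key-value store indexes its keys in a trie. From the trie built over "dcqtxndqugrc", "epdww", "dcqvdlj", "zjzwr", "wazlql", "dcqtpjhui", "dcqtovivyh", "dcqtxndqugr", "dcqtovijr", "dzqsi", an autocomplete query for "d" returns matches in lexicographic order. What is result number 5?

dcqtxndqugrc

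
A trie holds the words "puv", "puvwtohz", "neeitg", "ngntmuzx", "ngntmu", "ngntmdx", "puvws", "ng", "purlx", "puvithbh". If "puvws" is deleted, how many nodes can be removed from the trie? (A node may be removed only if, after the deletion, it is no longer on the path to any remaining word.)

1

After clearing the end-marker at "puvws", prune upward until reaching a node still needed by another word.
The suffix "s" (1 node) is used only by "puvws"; the node for "puvw" still has the child "t", so pruning stops there.
Nodes removed: 1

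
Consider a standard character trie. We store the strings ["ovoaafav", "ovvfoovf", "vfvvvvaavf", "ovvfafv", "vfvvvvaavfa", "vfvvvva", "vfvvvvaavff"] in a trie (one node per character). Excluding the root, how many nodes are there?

Count nodes per top-level branch (shared prefixes stored once):
  'o'-branch (ovoaafav, ovvfafv, ovvfoovf): 17 nodes
  'v'-branch (vfvvvva, vfvvvvaavf, vfvvvvaavfa, vfvvvvaavff): 12 nodes
Sum: 29

29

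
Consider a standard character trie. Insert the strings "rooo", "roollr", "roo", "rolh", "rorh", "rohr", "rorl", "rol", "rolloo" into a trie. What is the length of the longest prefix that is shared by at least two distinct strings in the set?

3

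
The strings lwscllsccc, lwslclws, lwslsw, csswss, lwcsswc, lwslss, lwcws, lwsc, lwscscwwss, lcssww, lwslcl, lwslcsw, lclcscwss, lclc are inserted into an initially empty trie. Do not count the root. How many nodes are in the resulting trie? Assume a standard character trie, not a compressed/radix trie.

Insert word by word; a character creates a node only if that edge doesn't already exist:
  "lwscllsccc" → 10 new (l, w, s, c, l, l, s, c, c, c)
  "lwslclws" → prefix "lws" already present; 5 new (l, c, l, w, s)
  "lwslsw" → prefix "lwsl" already present; 2 new (s, w)
  "csswss" → 6 new (c, s, s, w, s, s)
  "lwcsswc" → prefix "lw" already present; 5 new (c, s, s, w, c)
  "lwslss" → prefix "lwsls" already present; 1 new (s)
  "lwcws" → prefix "lwc" already present; 2 new (w, s)
  "lwsc" → prefix "lwsc" already present; 0 new (none)
  "lwscscwwss" → prefix "lwsc" already present; 6 new (s, c, w, w, s, s)
  "lcssww" → prefix "l" already present; 5 new (c, s, s, w, w)
  "lwslcl" → prefix "lwslcl" already present; 0 new (none)
  "lwslcsw" → prefix "lwslc" already present; 2 new (s, w)
  "lclcscwss" → prefix "lc" already present; 7 new (l, c, s, c, w, s, s)
  "lclc" → prefix "lclc" already present; 0 new (none)
Total nodes = 10 + 5 + 2 + 6 + 5 + 1 + 2 + 0 + 6 + 5 + 0 + 2 + 7 + 0 = 51

51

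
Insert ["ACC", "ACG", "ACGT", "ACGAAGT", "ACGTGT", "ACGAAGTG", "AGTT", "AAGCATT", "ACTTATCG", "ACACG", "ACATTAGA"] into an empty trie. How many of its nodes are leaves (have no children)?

8

A leaf is a node with no children — equivalently, the end of a word that is not a proper prefix of any other stored word.
Those words: "AAGCATT", "ACACG", "ACATTAGA", "ACC", "ACGAAGTG", "ACGTGT", "ACTTATCG", "AGTT"
Leaf count: 8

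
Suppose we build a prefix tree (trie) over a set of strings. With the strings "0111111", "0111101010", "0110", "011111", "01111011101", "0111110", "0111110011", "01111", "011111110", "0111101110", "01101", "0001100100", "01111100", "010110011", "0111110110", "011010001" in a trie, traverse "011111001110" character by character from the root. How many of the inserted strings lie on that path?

Check each prefix of "011111001110" against the stored set — each match is an end-marker on the path.
Prefixes of the query that are stored words: "01111", "011111", "0111110", "01111100", "0111110011"
Count: 5

5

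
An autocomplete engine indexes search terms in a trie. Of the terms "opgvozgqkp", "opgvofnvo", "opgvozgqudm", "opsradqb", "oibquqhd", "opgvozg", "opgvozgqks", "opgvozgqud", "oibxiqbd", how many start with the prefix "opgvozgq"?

Filter for entries beginning with "opgvozgq":
Words under "opgvozgq": opgvozgqkp, opgvozgqks, opgvozgqud, opgvozgqudm
Count: 4

4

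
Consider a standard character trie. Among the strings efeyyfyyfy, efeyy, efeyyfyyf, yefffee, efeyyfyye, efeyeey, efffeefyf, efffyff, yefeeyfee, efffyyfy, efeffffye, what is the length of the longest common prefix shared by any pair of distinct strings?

Equivalently: take the maximum, over all pairs, of their longest common prefix length.
e.g. "efeyyfyyf" and "efeyyfyyfy" share the prefix "efeyyfyyf" of length 9; no pair shares a longer one.
Longest shared-prefix length: 9

9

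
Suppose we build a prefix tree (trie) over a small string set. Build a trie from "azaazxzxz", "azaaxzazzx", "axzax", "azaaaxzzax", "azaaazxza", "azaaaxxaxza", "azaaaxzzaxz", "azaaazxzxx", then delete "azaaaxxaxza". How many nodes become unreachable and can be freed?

After clearing the end-marker at "azaaaxxaxza", prune upward until reaching a node still needed by another word.
The suffix "xaxza" (5 nodes) is used only by "azaaaxxaxza"; the node for "azaaax" still has the child "z", so pruning stops there.
Nodes removed: 5

5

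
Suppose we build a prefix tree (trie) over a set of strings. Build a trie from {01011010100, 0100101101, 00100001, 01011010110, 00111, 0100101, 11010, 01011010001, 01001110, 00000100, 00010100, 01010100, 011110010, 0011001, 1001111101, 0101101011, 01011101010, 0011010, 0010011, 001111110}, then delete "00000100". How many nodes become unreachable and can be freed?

A node on "00000100"'s path can go only if nothing else ends at it or branches off below it.
The suffix "00100" (5 nodes) is used only by "00000100"; the node for "000" still has the child "1", so pruning stops there.
Nodes removed: 5

5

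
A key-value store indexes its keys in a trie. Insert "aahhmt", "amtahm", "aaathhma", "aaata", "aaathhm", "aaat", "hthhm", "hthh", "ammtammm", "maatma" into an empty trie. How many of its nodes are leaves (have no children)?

7

Leaves are exactly the stored words that no other stored word extends.
Those words: "aaata", "aaathhma", "aahhmt", "ammtammm", "amtahm", "hthhm", "maatma"
Leaf count: 7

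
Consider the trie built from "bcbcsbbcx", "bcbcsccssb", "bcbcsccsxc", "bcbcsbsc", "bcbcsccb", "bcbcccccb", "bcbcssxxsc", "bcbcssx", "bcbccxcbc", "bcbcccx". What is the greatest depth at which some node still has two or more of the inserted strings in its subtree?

The deepest shared node is where two words last agree before diverging.
e.g. "bcbcsccssb" and "bcbcsccsxc" share the prefix "bcbcsccs" of length 8; no pair shares a longer one.
Longest shared-prefix length: 8

8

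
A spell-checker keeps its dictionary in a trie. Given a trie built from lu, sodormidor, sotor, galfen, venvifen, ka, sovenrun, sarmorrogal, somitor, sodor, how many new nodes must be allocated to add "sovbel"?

Walking "sovbel" from the root, the first 3 characters ("sov") follow existing edges; "b" is the first miss.
New nodes needed: |"sovbel"| − 3 = 6 − 3 = 3.

3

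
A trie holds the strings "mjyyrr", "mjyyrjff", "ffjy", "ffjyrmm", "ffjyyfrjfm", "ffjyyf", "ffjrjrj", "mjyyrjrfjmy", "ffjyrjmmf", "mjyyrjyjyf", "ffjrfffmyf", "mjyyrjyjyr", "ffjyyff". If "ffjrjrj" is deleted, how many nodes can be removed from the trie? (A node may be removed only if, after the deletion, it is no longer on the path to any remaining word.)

3

A node on "ffjrjrj"'s path can go only if nothing else ends at it or branches off below it.
The suffix "jrj" (3 nodes) is used only by "ffjrjrj"; the node for "ffjr" still has the child "f", so pruning stops there.
Nodes removed: 3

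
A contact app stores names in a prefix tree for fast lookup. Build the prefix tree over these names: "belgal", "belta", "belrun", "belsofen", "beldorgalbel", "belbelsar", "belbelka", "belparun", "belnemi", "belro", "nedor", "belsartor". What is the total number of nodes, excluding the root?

Insert word by word; a character creates a node only if that edge doesn't already exist:
  "belgal" → 6 new (b, e, l, g, a, l)
  "belta" → prefix "bel" already present; 2 new (t, a)
  "belrun" → prefix "bel" already present; 3 new (r, u, n)
  "belsofen" → prefix "bel" already present; 5 new (s, o, f, e, n)
  "beldorgalbel" → prefix "bel" already present; 9 new (d, o, r, g, a, l, b, e, l)
  "belbelsar" → prefix "bel" already present; 6 new (b, e, l, s, a, r)
  "belbelka" → prefix "belbel" already present; 2 new (k, a)
  "belparun" → prefix "bel" already present; 5 new (p, a, r, u, n)
  "belnemi" → prefix "bel" already present; 4 new (n, e, m, i)
  "belro" → prefix "belr" already present; 1 new (o)
  "nedor" → 5 new (n, e, d, o, r)
  "belsartor" → prefix "bels" already present; 5 new (a, r, t, o, r)
Total nodes = 6 + 2 + 3 + 5 + 9 + 6 + 2 + 5 + 4 + 1 + 5 + 5 = 53

53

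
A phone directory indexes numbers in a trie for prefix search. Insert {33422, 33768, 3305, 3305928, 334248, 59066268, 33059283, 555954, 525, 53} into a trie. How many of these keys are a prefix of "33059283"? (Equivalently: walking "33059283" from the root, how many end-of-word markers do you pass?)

Check each prefix of "33059283" against the stored set — each match is an end-marker on the path.
Prefixes of the query that are stored words: "3305", "3305928", "33059283"
Count: 3

3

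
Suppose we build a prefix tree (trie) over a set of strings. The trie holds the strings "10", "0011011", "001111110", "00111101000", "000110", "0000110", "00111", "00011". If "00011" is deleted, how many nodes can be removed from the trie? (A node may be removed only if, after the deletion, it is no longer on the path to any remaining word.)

0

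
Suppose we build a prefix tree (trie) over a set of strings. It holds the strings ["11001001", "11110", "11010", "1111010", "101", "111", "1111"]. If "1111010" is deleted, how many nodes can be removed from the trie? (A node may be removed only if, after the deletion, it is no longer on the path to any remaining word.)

2

After clearing the end-marker at "1111010", prune upward until reaching a node still needed by another word.
The suffix "10" (2 nodes) is used only by "1111010"; "11110" is itself a stored word, so pruning stops there.
Nodes removed: 2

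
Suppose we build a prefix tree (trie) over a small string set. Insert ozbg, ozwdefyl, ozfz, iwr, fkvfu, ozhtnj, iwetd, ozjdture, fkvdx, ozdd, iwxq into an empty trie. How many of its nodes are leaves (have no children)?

A leaf is a node with no children — equivalently, the end of a word that is not a proper prefix of any other stored word.
Those words: "fkvdx", "fkvfu", "iwetd", "iwr", "iwxq", "ozbg", "ozdd", "ozfz", "ozhtnj", "ozjdture", "ozwdefyl"
Leaf count: 11

11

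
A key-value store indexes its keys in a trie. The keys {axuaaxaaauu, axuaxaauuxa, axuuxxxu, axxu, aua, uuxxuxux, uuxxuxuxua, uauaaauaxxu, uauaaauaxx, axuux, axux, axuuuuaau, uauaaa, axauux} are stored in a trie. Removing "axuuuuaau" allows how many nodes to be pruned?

5

Walk "axuuuuaau" from the leaf back toward the root, removing each node that no remaining word uses.
The suffix "uuaau" (5 nodes) is used only by "axuuuuaau"; the node for "axuu" still has the child "x", so pruning stops there.
Nodes removed: 5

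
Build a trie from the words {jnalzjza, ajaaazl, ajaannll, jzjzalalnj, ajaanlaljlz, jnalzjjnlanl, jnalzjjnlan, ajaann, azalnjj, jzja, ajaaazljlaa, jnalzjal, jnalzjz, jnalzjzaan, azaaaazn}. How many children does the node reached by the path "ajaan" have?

Walk "ajaan" from the root, arriving at one node.
Characters that immediately follow "ajaan" among the stored strings: {l, n}.
That node has 2 child edges.

2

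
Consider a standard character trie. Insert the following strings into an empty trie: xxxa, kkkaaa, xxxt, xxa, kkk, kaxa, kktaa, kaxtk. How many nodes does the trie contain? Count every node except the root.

For each word, the new-node count is its length minus the longest prefix already in the trie:
  "xxxa" → 4 new (x, x, x, a)
  "kkkaaa" → 6 new (k, k, k, a, a, a)
  "xxxt" → prefix "xxx" already present; 1 new (t)
  "xxa" → prefix "xx" already present; 1 new (a)
  "kkk" → prefix "kkk" already present; 0 new (none)
  "kaxa" → prefix "k" already present; 3 new (a, x, a)
  "kktaa" → prefix "kk" already present; 3 new (t, a, a)
  "kaxtk" → prefix "kax" already present; 2 new (t, k)
Total nodes = 4 + 6 + 1 + 1 + 0 + 3 + 3 + 2 = 20

20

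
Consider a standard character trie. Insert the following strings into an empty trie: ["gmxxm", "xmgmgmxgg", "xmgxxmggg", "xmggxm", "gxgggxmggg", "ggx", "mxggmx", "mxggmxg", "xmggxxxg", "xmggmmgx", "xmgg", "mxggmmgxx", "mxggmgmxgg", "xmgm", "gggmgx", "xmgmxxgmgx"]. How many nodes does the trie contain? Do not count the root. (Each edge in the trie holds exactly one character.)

For each word, the new-node count is its length minus the longest prefix already in the trie:
  "gmxxm" → 5 new (g, m, x, x, m)
  "xmgmgmxgg" → 9 new (x, m, g, m, g, m, x, g, g)
  "xmgxxmggg" → prefix "xmg" already present; 6 new (x, x, m, g, g, g)
  "xmggxm" → prefix "xmg" already present; 3 new (g, x, m)
  "gxgggxmggg" → prefix "g" already present; 9 new (x, g, g, g, x, m, g, g, g)
  "ggx" → prefix "g" already present; 2 new (g, x)
  "mxggmx" → 6 new (m, x, g, g, m, x)
  "mxggmxg" → prefix "mxggmx" already present; 1 new (g)
  "xmggxxxg" → prefix "xmggx" already present; 3 new (x, x, g)
  "xmggmmgx" → prefix "xmgg" already present; 4 new (m, m, g, x)
  "xmgg" → prefix "xmgg" already present; 0 new (none)
  "mxggmmgxx" → prefix "mxggm" already present; 4 new (m, g, x, x)
  "mxggmgmxgg" → prefix "mxggm" already present; 5 new (g, m, x, g, g)
  "xmgm" → prefix "xmgm" already present; 0 new (none)
  "gggmgx" → prefix "gg" already present; 4 new (g, m, g, x)
  "xmgmxxgmgx" → prefix "xmgm" already present; 6 new (x, x, g, m, g, x)
Total nodes = 5 + 9 + 6 + 3 + 9 + 2 + 6 + 1 + 3 + 4 + 0 + 4 + 5 + 0 + 4 + 6 = 67

67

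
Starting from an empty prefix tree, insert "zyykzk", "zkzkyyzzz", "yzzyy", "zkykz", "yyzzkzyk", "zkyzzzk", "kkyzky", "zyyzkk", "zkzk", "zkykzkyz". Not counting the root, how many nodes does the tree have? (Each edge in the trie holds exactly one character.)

45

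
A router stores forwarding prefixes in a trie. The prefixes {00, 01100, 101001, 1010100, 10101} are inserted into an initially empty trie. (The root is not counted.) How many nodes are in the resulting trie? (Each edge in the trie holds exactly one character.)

For each word, the new-node count is its length minus the longest prefix already in the trie:
  "00" → 2 new (0, 0)
  "01100" → prefix "0" already present; 4 new (1, 1, 0, 0)
  "101001" → 6 new (1, 0, 1, 0, 0, 1)
  "1010100" → prefix "1010" already present; 3 new (1, 0, 0)
  "10101" → prefix "10101" already present; 0 new (none)
Total nodes = 2 + 4 + 6 + 3 + 0 = 15

15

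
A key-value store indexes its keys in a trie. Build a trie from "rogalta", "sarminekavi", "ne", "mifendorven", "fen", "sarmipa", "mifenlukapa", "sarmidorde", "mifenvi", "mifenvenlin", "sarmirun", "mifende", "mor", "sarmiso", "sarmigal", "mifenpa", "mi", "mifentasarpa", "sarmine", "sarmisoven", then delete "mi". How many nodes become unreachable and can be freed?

0

After clearing the end-marker at "mi", prune upward until reaching a node still needed by another word.
Every node on "mi" is still needed (e.g. by "mifendorven"), so nothing is freed.
Nodes removed: 0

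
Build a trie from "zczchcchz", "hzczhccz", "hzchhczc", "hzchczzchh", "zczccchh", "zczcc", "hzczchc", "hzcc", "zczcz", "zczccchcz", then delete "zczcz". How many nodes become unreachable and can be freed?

After clearing the end-marker at "zczcz", prune upward until reaching a node still needed by another word.
The suffix "z" (1 node) is used only by "zczcz"; the node for "zczc" still has the child "h", so pruning stops there.
Nodes removed: 1

1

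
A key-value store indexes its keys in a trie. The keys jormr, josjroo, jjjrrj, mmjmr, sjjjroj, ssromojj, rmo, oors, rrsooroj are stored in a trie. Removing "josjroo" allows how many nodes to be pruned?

5

After clearing the end-marker at "josjroo", prune upward until reaching a node still needed by another word.
The suffix "sjroo" (5 nodes) is used only by "josjroo"; the node for "jo" still has the child "r", so pruning stops there.
Nodes removed: 5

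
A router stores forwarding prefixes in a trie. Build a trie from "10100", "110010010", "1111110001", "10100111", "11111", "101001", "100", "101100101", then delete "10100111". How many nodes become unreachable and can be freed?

Walk "10100111" from the leaf back toward the root, removing each node that no remaining word uses.
The suffix "11" (2 nodes) is used only by "10100111"; "101001" is itself a stored word, so pruning stops there.
Nodes removed: 2

2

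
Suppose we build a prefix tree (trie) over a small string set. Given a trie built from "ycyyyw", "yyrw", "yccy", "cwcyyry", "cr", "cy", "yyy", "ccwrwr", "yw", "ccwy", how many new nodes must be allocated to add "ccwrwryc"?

"ccwrwr" is already a path in the trie; the remaining "yc" must be added.
So 8 − 6 = 2 new nodes.

2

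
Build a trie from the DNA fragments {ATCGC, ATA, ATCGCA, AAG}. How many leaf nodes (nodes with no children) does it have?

3

Leaves are exactly the stored words that no other stored word extends.
Those words: "AAG", "ATA", "ATCGCA"
Leaf count: 3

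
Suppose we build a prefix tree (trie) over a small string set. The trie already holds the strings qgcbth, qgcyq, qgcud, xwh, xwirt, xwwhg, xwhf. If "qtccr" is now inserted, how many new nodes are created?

"q" is already a path in the trie; the remaining "tccr" must be added.
So 5 − 1 = 4 new nodes.

4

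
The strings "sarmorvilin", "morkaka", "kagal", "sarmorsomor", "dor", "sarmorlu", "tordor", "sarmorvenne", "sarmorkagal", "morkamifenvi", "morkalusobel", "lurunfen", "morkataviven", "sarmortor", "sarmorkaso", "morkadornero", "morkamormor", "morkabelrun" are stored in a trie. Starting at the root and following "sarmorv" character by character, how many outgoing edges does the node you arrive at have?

2

Follow the path "sarmorv" to its node, then look at its outgoing edges.
Distinct next characters after "sarmorv": e, i.
That node has 2 child edges.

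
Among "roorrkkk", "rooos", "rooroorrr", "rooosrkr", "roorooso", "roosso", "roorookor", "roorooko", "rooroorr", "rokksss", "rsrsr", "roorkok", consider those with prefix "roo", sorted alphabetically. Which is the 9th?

DFS of the "roo" subtree visits, in order: "rooos", "rooosrkr", "roorkok", "roorooko", "roorookor", "rooroorr", "rooroorrr", "roorooso", "roorrkkk", "roosso"
Position 9: roorrkkk

roorrkkk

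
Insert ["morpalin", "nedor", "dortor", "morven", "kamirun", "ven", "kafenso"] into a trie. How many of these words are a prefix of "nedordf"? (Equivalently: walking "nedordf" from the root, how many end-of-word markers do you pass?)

Walk "nedordf" from the root; an end-of-word marker is hit whenever a stored word is a prefix of "nedordf".
Prefixes of the query that are stored words: "nedor"
Count: 1

1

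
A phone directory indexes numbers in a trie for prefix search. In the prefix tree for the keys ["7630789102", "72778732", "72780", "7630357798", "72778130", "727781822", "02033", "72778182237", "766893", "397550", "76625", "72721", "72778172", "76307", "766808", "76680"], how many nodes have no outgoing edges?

13

A leaf is a node with no children — equivalently, the end of a word that is not a proper prefix of any other stored word.
Those words: "02033", "397550", "72721", "72778130", "72778172", "72778182237", "72778732", "72780", "7630357798", "7630789102", "76625", "766808", "766893"
Leaf count: 13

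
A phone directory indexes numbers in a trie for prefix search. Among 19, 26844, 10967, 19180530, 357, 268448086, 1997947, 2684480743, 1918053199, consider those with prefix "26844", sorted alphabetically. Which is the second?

2684480743

Filter for "26844…" and sort: "26844", "2684480743", "268448086"
Position 2: 2684480743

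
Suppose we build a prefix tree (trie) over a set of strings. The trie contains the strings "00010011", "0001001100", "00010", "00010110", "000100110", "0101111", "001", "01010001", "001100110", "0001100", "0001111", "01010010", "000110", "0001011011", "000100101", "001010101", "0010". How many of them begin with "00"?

14

Traverse to the node for "00", then collect every word in that subtree.
Matches: "00010", "000100101", "00010011", "000100110", "0001001100", "00010110", "0001011011", "000110", "0001100", "0001111", "001", "0010", "001010101", "001100110"
Count: 14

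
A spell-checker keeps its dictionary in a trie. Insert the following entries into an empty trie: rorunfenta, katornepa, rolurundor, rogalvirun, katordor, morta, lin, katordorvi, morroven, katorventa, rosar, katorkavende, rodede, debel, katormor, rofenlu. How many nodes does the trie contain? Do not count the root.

85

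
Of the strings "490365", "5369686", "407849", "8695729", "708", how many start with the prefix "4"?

2

Traverse to the node for "4", then collect every word in that subtree.
Matches: "407849", "490365"
Count: 2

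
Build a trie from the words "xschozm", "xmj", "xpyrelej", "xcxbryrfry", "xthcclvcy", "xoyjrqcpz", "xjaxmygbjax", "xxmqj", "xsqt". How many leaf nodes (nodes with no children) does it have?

Leaves are exactly the stored words that no other stored word extends.
Those words: "xcxbryrfry", "xjaxmygbjax", "xmj", "xoyjrqcpz", "xpyrelej", "xschozm", "xsqt", "xthcclvcy", "xxmqj"
Leaf count: 9

9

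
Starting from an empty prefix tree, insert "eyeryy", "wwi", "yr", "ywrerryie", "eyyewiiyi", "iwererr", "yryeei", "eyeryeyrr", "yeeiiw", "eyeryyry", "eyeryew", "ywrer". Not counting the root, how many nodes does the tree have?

Trace insertions, counting only characters that open a new branch:
  "eyeryy" → 6 new (e, y, e, r, y, y)
  "wwi" → 3 new (w, w, i)
  "yr" → 2 new (y, r)
  "ywrerryie" → prefix "y" already present; 8 new (w, r, e, r, r, y, i, e)
  "eyyewiiyi" → prefix "ey" already present; 7 new (y, e, w, i, i, y, i)
  "iwererr" → 7 new (i, w, e, r, e, r, r)
  "yryeei" → prefix "yr" already present; 4 new (y, e, e, i)
  "eyeryeyrr" → prefix "eyery" already present; 4 new (e, y, r, r)
  "yeeiiw" → prefix "y" already present; 5 new (e, e, i, i, w)
  "eyeryyry" → prefix "eyeryy" already present; 2 new (r, y)
  "eyeryew" → prefix "eyerye" already present; 1 new (w)
  "ywrer" → prefix "ywrer" already present; 0 new (none)
Total nodes = 6 + 3 + 2 + 8 + 7 + 7 + 4 + 4 + 5 + 2 + 1 + 0 = 49

49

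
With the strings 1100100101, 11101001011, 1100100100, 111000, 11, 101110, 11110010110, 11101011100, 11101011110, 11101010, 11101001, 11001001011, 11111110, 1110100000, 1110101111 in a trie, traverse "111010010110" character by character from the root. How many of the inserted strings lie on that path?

3

Check each prefix of "111010010110" against the stored set — each match is an end-marker on the path.
Prefixes of the query that are stored words: "11", "11101001", "11101001011"
Count: 3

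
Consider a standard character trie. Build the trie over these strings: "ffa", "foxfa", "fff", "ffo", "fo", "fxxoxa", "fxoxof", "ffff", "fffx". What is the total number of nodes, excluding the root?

Trie structure (* marks end of a word):
(root)
└─ f
   ├─ f
   │  ├─ a *
   │  ├─ f *
   │  │  ├─ f *
   │  │  └─ x *
   │  └─ o *
   ├─ o *
   │  └─ x
   │     └─ f
   │        └─ a *
   └─ x
      ├─ o
      │  └─ x
      │     └─ o
      │        └─ f *
      └─ x
         └─ o
            └─ x
               └─ a *
Counting every labelled node above: 20.

20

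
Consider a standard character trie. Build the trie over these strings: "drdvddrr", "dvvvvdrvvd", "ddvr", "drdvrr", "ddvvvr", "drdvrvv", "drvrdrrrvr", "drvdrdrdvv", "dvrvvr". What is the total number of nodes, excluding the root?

46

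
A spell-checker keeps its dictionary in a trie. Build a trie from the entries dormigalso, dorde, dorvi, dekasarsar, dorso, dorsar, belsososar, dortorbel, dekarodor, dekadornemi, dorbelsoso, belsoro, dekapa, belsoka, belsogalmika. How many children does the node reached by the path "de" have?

Follow the path "de" to its node, then look at its outgoing edges.
Distinct next characters after "de": k.
That node has 1 child edge.

1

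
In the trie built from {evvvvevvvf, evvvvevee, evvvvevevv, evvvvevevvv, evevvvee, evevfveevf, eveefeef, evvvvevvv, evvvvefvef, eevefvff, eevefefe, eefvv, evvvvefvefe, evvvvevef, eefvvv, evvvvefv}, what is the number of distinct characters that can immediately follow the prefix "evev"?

Walk "evev" from the root, arriving at one node.
Distinct next characters after "evev": f, v.
That node has 2 child edges.

2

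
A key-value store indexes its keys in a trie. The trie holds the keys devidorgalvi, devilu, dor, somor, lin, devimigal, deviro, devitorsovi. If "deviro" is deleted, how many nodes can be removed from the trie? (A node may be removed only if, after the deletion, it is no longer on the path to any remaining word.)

Walk "deviro" from the leaf back toward the root, removing each node that no remaining word uses.
The suffix "ro" (2 nodes) is used only by "deviro"; the node for "devi" still has the child "d", so pruning stops there.
Nodes removed: 2

2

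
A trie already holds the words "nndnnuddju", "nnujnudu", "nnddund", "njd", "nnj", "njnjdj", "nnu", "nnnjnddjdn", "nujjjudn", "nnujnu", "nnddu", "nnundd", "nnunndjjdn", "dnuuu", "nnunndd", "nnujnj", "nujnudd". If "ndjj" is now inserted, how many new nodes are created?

The longest prefix of "ndjj" already in the trie is "n" (length 1).
So 4 − 1 = 3 new nodes.

3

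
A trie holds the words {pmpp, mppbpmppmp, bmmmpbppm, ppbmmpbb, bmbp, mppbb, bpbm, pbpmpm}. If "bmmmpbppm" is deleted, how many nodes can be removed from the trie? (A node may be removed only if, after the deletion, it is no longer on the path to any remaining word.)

A node on "bmmmpbppm"'s path can go only if nothing else ends at it or branches off below it.
The suffix "mmpbppm" (7 nodes) is used only by "bmmmpbppm"; the node for "bm" still has the child "b", so pruning stops there.
Nodes removed: 7

7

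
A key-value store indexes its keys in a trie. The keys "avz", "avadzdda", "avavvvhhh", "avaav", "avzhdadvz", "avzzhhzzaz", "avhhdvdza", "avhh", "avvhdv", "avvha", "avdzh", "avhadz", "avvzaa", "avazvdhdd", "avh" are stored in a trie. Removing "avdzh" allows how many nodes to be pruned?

3

A node on "avdzh"'s path can go only if nothing else ends at it or branches off below it.
The suffix "dzh" (3 nodes) is used only by "avdzh"; the node for "av" still has the child "z", so pruning stops there.
Nodes removed: 3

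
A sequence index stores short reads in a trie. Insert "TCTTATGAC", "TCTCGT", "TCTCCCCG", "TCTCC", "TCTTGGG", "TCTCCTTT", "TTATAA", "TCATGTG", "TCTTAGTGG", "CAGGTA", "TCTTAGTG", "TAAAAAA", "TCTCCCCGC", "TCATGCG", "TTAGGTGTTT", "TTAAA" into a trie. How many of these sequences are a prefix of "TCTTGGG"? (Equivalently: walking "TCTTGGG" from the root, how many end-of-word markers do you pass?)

Traverse "TCTTGGG" character by character; count nodes along the way that are marked as word ends.
Prefixes of the query that are stored words: "TCTTGGG"
Count: 1

1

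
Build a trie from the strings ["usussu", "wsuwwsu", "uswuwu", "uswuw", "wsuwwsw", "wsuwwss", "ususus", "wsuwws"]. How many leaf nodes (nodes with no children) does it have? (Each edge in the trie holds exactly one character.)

A leaf is a node with no children — equivalently, the end of a word that is not a proper prefix of any other stored word.
Those words: "usussu", "ususus", "uswuwu", "wsuwwss", "wsuwwsu", "wsuwwsw"
Leaf count: 6

6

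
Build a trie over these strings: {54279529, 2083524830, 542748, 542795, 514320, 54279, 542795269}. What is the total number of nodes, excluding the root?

Trace insertions, counting only characters that open a new branch:
  "54279529" → 8 new (5, 4, 2, 7, 9, 5, 2, 9)
  "2083524830" → 10 new (2, 0, 8, 3, 5, 2, 4, 8, 3, 0)
  "542748" → prefix "5427" already present; 2 new (4, 8)
  "542795" → prefix "542795" already present; 0 new (none)
  "514320" → prefix "5" already present; 5 new (1, 4, 3, 2, 0)
  "54279" → prefix "54279" already present; 0 new (none)
  "542795269" → prefix "5427952" already present; 2 new (6, 9)
Total nodes = 8 + 10 + 2 + 0 + 5 + 0 + 2 = 27

27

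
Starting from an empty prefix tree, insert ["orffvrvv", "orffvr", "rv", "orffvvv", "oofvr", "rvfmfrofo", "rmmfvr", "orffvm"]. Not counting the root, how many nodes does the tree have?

Trie structure (* marks end of a word):
(root)
├─ o
│  ├─ o
│  │  └─ f
│  │     └─ v
│  │        └─ r *
│  └─ r
│     └─ f
│        └─ f
│           └─ v
│              ├─ m *
│              ├─ r *
│              │  └─ v
│              │     └─ v *
│              └─ v
│                 └─ v *
└─ r
   ├─ m
   │  └─ m
   │     └─ f
   │        └─ v
   │           └─ r *
   └─ v *
      └─ f
         └─ m
            └─ f
               └─ r
                  └─ o
                     └─ f
                        └─ o *
Counting every labelled node above: 29.

29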